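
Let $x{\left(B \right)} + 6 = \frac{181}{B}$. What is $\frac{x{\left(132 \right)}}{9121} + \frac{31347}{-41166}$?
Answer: $- \frac{2098114595}{2753483964} \approx -0.76199$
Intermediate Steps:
$x{\left(B \right)} = -6 + \frac{181}{B}$
$\frac{x{\left(132 \right)}}{9121} + \frac{31347}{-41166} = \frac{-6 + \frac{181}{132}}{9121} + \frac{31347}{-41166} = \left(-6 + 181 \cdot \frac{1}{132}\right) \frac{1}{9121} + 31347 \left(- \frac{1}{41166}\right) = \left(-6 + \frac{181}{132}\right) \frac{1}{9121} - \frac{3483}{4574} = \left(- \frac{611}{132}\right) \frac{1}{9121} - \frac{3483}{4574} = - \frac{611}{1203972} - \frac{3483}{4574} = - \frac{2098114595}{2753483964}$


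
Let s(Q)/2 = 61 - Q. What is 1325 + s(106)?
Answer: 1235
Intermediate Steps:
s(Q) = 122 - 2*Q (s(Q) = 2*(61 - Q) = 122 - 2*Q)
1325 + s(106) = 1325 + (122 - 2*106) = 1325 + (122 - 212) = 1325 - 90 = 1235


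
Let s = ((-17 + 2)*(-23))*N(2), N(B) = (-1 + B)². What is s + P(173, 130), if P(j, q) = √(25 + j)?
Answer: 345 + 3*√22 ≈ 359.07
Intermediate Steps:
s = 345 (s = ((-17 + 2)*(-23))*(-1 + 2)² = -15*(-23)*1² = 345*1 = 345)
s + P(173, 130) = 345 + √(25 + 173) = 345 + √198 = 345 + 3*√22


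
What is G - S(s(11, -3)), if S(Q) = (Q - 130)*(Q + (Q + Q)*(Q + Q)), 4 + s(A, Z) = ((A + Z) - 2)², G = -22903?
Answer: 381641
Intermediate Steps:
s(A, Z) = -4 + (-2 + A + Z)² (s(A, Z) = -4 + ((A + Z) - 2)² = -4 + (-2 + A + Z)²)
S(Q) = (-130 + Q)*(Q + 4*Q²) (S(Q) = (-130 + Q)*(Q + (2*Q)*(2*Q)) = (-130 + Q)*(Q + 4*Q²))
G - S(s(11, -3)) = -22903 - (-4 + (-2 + 11 - 3)²)*(-130 - 519*(-4 + (-2 + 11 - 3)²) + 4*(-4 + (-2 + 11 - 3)²)²) = -22903 - (-4 + 6²)*(-130 - 519*(-4 + 6²) + 4*(-4 + 6²)²) = -22903 - (-4 + 36)*(-130 - 519*(-4 + 36) + 4*(-4 + 36)²) = -22903 - 32*(-130 - 519*32 + 4*32²) = -22903 - 32*(-130 - 16608 + 4*1024) = -22903 - 32*(-130 - 16608 + 4096) = -22903 - 32*(-12642) = -22903 - 1*(-404544) = -22903 + 404544 = 381641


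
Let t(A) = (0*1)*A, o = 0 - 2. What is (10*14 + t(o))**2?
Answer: 19600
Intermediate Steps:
o = -2
t(A) = 0 (t(A) = 0*A = 0)
(10*14 + t(o))**2 = (10*14 + 0)**2 = (140 + 0)**2 = 140**2 = 19600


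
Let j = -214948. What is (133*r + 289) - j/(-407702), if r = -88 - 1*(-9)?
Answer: -2083056992/203851 ≈ -10219.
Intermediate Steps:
r = -79 (r = -88 + 9 = -79)
(133*r + 289) - j/(-407702) = (133*(-79) + 289) - (-214948)/(-407702) = (-10507 + 289) - (-214948)*(-1)/407702 = -10218 - 1*107474/203851 = -10218 - 107474/203851 = -2083056992/203851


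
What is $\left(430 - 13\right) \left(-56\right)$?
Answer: $-23352$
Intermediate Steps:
$\left(430 - 13\right) \left(-56\right) = 417 \left(-56\right) = -23352$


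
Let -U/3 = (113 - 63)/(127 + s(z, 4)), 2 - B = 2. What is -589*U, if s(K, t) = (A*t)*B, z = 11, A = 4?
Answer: 88350/127 ≈ 695.67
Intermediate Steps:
B = 0 (B = 2 - 1*2 = 2 - 2 = 0)
s(K, t) = 0 (s(K, t) = (4*t)*0 = 0)
U = -150/127 (U = -3*(113 - 63)/(127 + 0) = -150/127 ≈ -1.1811)
-589*U = -589*(-150/127) = 88350/127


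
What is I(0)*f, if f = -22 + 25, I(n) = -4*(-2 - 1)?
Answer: 36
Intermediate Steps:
I(n) = 12 (I(n) = -4*(-3) = 12)
f = 3
I(0)*f = 12*3 = 36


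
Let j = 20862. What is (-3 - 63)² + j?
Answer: 25218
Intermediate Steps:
(-3 - 63)² + j = (-3 - 63)² + 20862 = (-66)² + 20862 = 4356 + 20862 = 25218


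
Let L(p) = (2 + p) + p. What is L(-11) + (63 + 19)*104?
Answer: 8508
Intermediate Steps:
L(p) = 2 + 2*p
L(-11) + (63 + 19)*104 = (2 + 2*(-11)) + (63 + 19)*104 = (2 - 22) + 82*104 = -20 + 8528 = 8508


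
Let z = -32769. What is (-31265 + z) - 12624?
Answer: -76658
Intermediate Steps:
(-31265 + z) - 12624 = (-31265 - 32769) - 12624 = -64034 - 12624 = -76658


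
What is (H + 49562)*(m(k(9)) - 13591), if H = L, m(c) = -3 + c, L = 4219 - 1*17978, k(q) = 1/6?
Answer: -2920200089/6 ≈ -4.8670e+8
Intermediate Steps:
k(q) = ⅙
L = -13759 (L = 4219 - 17978 = -13759)
H = -13759
(H + 49562)*(m(k(9)) - 13591) = (-13759 + 49562)*((-3 + ⅙) - 13591) = 35803*(-17/6 - 13591) = 35803*(-81563/6) = -2920200089/6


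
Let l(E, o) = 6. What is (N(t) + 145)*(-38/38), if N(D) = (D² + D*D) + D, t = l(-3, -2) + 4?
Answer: -355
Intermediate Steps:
t = 10 (t = 6 + 4 = 10)
N(D) = D + 2*D² (N(D) = (D² + D²) + D = 2*D² + D = D + 2*D²)
(N(t) + 145)*(-38/38) = (10*(1 + 2*10) + 145)*(-38/38) = (10*(1 + 20) + 145)*(-38*1/38) = (10*21 + 145)*(-1) = (210 + 145)*(-1) = 355*(-1) = -355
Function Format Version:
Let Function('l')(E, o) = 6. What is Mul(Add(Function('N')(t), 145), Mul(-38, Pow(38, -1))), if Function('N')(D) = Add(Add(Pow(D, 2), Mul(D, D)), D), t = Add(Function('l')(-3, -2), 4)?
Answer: -355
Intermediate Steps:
t = 10 (t = Add(6, 4) = 10)
Function('N')(D) = Add(D, Mul(2, Pow(D, 2))) (Function('N')(D) = Add(Add(Pow(D, 2), Pow(D, 2)), D) = Add(Mul(2, Pow(D, 2)), D) = Add(D, Mul(2, Pow(D, 2))))
Mul(Add(Function('N')(t), 145), Mul(-38, Pow(38, -1))) = Mul(Add(Mul(10, Add(1, Mul(2, 10))), 145), Mul(-38, Pow(38, -1))) = Mul(Add(Mul(10, Add(1, 20)), 145), Mul(-38, Rational(1, 38))) = Mul(Add(Mul(10, 21), 145), -1) = Mul(Add(210, 145), -1) = Mul(355, -1) = -355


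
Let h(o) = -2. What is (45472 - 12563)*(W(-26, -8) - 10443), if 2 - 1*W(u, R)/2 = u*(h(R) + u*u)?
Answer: 809857581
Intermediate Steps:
W(u, R) = 4 - 2*u*(-2 + u²) (W(u, R) = 4 - 2*u*(-2 + u*u) = 4 - 2*u*(-2 + u²))
(45472 - 12563)*(W(-26, -8) - 10443) = (45472 - 12563)*((4 - 2*(-26)³ + 4*(-26)) - 10443) = 32909*((4 - 2*(-17576) - 104) - 10443) = 32909*((4 + 35152 - 104) - 10443) = 32909*(35052 - 10443) = 32909*24609 = 809857581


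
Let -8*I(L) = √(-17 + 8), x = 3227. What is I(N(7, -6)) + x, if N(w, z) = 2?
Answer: 3227 - 3*I/8 ≈ 3227.0 - 0.375*I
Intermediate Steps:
I(L) = -3*I/8 (I(L) = -√(-17 + 8)/8 = -3*I/8)
I(N(7, -6)) + x = -3*I/8 + 3227 = 3227 - 3*I/8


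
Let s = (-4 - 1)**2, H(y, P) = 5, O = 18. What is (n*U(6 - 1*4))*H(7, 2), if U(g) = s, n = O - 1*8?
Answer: 1250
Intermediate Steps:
n = 10 (n = 18 - 1*8 = 18 - 8 = 10)
s = 25 (s = (-5)**2 = 25)
U(g) = 25
(n*U(6 - 1*4))*H(7, 2) = (10*25)*5 = 250*5 = 1250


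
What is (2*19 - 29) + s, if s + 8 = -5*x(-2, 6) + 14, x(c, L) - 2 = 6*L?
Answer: -175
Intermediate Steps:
x(c, L) = 2 + 6*L
s = -184 (s = -8 + (-5*(2 + 6*6) + 14) = -8 + (-5*(2 + 36) + 14) = -8 + (-5*38 + 14) = -8 + (-190 + 14) = -8 - 176 = -184)
(2*19 - 29) + s = (2*19 - 29) - 184 = (38 - 29) - 184 = 9 - 184 = -175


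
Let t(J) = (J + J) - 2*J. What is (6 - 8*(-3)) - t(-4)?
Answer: 30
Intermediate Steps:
t(J) = 0 (t(J) = 2*J - 2*J = 0)
(6 - 8*(-3)) - t(-4) = (6 - 8*(-3)) - 1*0 = (6 + 24) + 0 = 30 + 0 = 30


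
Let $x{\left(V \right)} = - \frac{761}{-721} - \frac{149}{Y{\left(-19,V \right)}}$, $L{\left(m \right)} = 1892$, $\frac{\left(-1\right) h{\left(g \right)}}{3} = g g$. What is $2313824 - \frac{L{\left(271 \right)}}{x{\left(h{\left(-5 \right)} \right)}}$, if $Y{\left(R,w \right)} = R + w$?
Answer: $\frac{413960656104}{178963} \approx 2.3131 \cdot 10^{6}$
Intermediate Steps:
$h{\left(g \right)} = - 3 g^{2}$ ($h{\left(g \right)} = - 3 g g = - 3 g^{2}$)
$x{\left(V \right)} = \frac{761}{721} - \frac{149}{-19 + V}$ ($x{\left(V \right)} = - \frac{761}{-721} - \frac{149}{-19 + V} = \left(-761\right) \left(- \frac{1}{721}\right) - \frac{149}{-19 + V} = \frac{761}{721} - \frac{149}{-19 + V}$)
$2313824 - \frac{L{\left(271 \right)}}{x{\left(h{\left(-5 \right)} \right)}} = 2313824 - \frac{1892}{\frac{1}{721} \frac{1}{-19 - 3 \left(-5\right)^{2}} \left(-121888 + 761 \left(- 3 \left(-5\right)^{2}\right)\right)} = 2313824 - \frac{1892}{\frac{1}{721} \frac{1}{-19 - 75} \left(-121888 + 761 \left(\left(-3\right) 25\right)\right)} = 2313824 - \frac{1892}{\frac{1}{721} \frac{1}{-19 - 75} \left(-121888 + 761 \left(-75\right)\right)} = 2313824 - \frac{1892}{\frac{1}{721} \frac{1}{-94} \left(-121888 - 57075\right)} = 2313824 - \frac{1892}{\frac{1}{721} \left(- \frac{1}{94}\right) \left(-178963\right)} = 2313824 - \frac{1892}{\frac{178963}{67774}} = 2313824 - 1892 \cdot \frac{67774}{178963} = 2313824 - \frac{128228408}{178963} = \frac{413960656104}{178963}$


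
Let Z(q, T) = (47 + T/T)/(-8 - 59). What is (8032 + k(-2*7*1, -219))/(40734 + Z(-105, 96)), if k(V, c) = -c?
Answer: 552817/2729130 ≈ 0.20256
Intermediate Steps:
Z(q, T) = -48/67 (Z(q, T) = (47 + 1)/(-67) = 48*(-1/67) = -48/67)
(8032 + k(-2*7*1, -219))/(40734 + Z(-105, 96)) = (8032 - 1*(-219))/(40734 - 48/67) = (8032 + 219)/(2729130/67) = 8251*(67/2729130) = 552817/2729130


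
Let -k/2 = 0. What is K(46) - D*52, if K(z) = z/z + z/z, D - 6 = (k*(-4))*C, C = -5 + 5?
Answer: -310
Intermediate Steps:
k = 0 (k = -2*0 = 0)
C = 0
D = 6 (D = 6 + (0*(-4))*0 = 6 + 0*0 = 6 + 0 = 6)
K(z) = 2 (K(z) = 1 + 1 = 2)
K(46) - D*52 = 2 - 6*52 = 2 - 1*312 = 2 - 312 = -310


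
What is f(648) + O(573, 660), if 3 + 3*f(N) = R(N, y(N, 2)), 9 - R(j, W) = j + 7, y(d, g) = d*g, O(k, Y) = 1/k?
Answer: -123958/573 ≈ -216.33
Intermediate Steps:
R(j, W) = 2 - j (R(j, W) = 9 - (j + 7) = 9 - (7 + j) = 9 + (-7 - j) = 2 - j)
f(N) = -⅓ - N/3 (f(N) = -1 + (2 - N)/3 = -1 + (⅔ - N/3) = -⅓ - N/3)
f(648) + O(573, 660) = (-⅓ - ⅓*648) + 1/573 = (-⅓ - 216) + 1/573 = -649/3 + 1/573 = -123958/573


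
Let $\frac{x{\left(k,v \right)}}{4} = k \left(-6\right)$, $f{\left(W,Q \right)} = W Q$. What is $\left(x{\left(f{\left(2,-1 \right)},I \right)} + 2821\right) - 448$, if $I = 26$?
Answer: $2421$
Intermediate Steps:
$f{\left(W,Q \right)} = Q W$
$x{\left(k,v \right)} = - 24 k$ ($x{\left(k,v \right)} = 4 k \left(-6\right) = 4 \left(- 6 k\right) = - 24 k$)
$\left(x{\left(f{\left(2,-1 \right)},I \right)} + 2821\right) - 448 = \left(- 24 \left(\left(-1\right) 2\right) + 2821\right) - 448 = \left(\left(-24\right) \left(-2\right) + 2821\right) - 448 = \left(48 + 2821\right) - 448 = 2869 - 448 = 2421$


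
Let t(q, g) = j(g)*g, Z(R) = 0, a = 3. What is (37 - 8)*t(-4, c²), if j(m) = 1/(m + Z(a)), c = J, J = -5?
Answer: 29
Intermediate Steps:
c = -5
j(m) = 1/m (j(m) = 1/(m + 0) = 1/m)
t(q, g) = 1 (t(q, g) = g/g = 1)
(37 - 8)*t(-4, c²) = (37 - 8)*1 = 29*1 = 29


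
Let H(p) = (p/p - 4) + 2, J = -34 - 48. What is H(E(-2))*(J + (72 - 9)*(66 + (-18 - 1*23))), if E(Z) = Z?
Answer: -1493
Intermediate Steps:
J = -82
H(p) = -1 (H(p) = (1 - 4) + 2 = -3 + 2 = -1)
H(E(-2))*(J + (72 - 9)*(66 + (-18 - 1*23))) = -(-82 + (72 - 9)*(66 + (-18 - 1*23))) = -(-82 + 63*(66 + (-18 - 23))) = -(-82 + 63*(66 - 41)) = -(-82 + 63*25) = -(-82 + 1575) = -1*1493 = -1493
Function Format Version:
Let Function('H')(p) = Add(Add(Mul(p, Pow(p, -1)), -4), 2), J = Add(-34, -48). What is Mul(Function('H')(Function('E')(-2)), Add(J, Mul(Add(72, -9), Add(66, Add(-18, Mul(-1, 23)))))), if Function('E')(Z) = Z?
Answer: -1493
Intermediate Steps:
J = -82
Function('H')(p) = -1 (Function('H')(p) = Add(Add(1, -4), 2) = Add(-3, 2) = -1)
Mul(Function('H')(Function('E')(-2)), Add(J, Mul(Add(72, -9), Add(66, Add(-18, Mul(-1, 23)))))) = Mul(-1, Add(-82, Mul(Add(72, -9), Add(66, Add(-18, Mul(-1, 23)))))) = Mul(-1, Add(-82, Mul(63, Add(66, Add(-18, -23))))) = Mul(-1, Add(-82, Mul(63, Add(66, -41)))) = Mul(-1, Add(-82, Mul(63, 25))) = Mul(-1, Add(-82, 1575)) = Mul(-1, 1493) = -1493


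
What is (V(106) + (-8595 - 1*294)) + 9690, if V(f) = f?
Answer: 907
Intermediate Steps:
(V(106) + (-8595 - 1*294)) + 9690 = (106 + (-8595 - 1*294)) + 9690 = (106 + (-8595 - 294)) + 9690 = (106 - 8889) + 9690 = -8783 + 9690 = 907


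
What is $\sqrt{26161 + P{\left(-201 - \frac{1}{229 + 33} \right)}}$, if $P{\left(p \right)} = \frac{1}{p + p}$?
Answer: $\frac{2 \sqrt{18138672484439}}{52663} \approx 161.74$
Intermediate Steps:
$P{\left(p \right)} = \frac{1}{2 p}$
$\sqrt{26161 + P{\left(-201 - \frac{1}{229 + 33} \right)}} = \sqrt{26161 + \frac{1}{2 \left(-201 - \frac{1}{229 + 33}\right)}} = \sqrt{26161 + \frac{1}{2 \left(-201 - \frac{1}{262}\right)}} = \sqrt{26161 + \frac{1}{2 \left(- \frac{52663}{262}\right)}} = \sqrt{26161 + \frac{1}{2} \left(- \frac{262}{52663}\right)} = \sqrt{26161 - \frac{131}{52663}} = \sqrt{\frac{1377716612}{52663}} = \frac{2 \sqrt{18138672484439}}{52663}$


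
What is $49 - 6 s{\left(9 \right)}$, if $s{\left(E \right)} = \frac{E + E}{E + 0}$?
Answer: $37$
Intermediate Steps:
$s{\left(E \right)} = 2$ ($s{\left(E \right)} = \frac{2 E}{E} = 2$)
$49 - 6 s{\left(9 \right)} = 49 - 12 = 37$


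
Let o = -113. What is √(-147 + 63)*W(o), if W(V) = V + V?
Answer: -452*I*√21 ≈ -2071.3*I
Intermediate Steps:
W(V) = 2*V
√(-147 + 63)*W(o) = √(-147 + 63)*(2*(-113)) = √(-84)*(-226) = (2*I*√21)*(-226) = -452*I*√21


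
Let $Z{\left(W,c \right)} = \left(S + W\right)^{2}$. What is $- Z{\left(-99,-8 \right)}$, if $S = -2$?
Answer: $-10201$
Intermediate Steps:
$Z{\left(W,c \right)} = \left(-2 + W\right)^{2}$
$- Z{\left(-99,-8 \right)} = - \left(-2 - 99\right)^{2} = - \left(-101\right)^{2} = \left(-1\right) 10201 = -10201$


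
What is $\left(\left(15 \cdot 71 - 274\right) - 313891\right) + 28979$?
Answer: $-284121$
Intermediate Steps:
$\left(\left(15 \cdot 71 - 274\right) - 313891\right) + 28979 = \left(\left(1065 - 274\right) - 313891\right) + 28979 = \left(791 - 313891\right) + 28979 = -313100 + 28979 = -284121$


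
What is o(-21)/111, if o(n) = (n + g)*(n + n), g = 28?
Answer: -98/37 ≈ -2.6486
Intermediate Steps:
o(n) = 2*n*(28 + n) (o(n) = (n + 28)*(n + n) = (28 + n)*(2*n) = 2*n*(28 + n))
o(-21)/111 = (2*(-21)*(28 - 21))/111 = (2*(-21)*7)*(1/111) = -294*1/111 = -98/37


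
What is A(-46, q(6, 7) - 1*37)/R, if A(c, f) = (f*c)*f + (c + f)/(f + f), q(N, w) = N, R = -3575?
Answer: 548139/44330 ≈ 12.365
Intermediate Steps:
A(c, f) = c*f² + (c + f)/(2*f) (A(c, f) = (c*f)*f + (c + f)/((2*f)) = c*f² + (c + f)*(1/(2*f)) = c*f² + (c + f)/(2*f))
A(-46, q(6, 7) - 1*37)/R = ((-46 + (6 - 1*37) + 2*(-46)*(6 - 1*37)³)/(2*(6 - 1*37)))/(-3575) = ((-46 + (6 - 37) + 2*(-46)*(6 - 37)³)/(2*(6 - 37)))*(-1/3575) = ((½)*(-46 - 31 + 2*(-46)*(-31)³)/(-31))*(-1/3575) = ((½)*(-1/31)*(-46 - 31 + 2*(-46)*(-29791)))*(-1/3575) = ((½)*(-1/31)*(-46 - 31 + 2740772))*(-1/3575) = ((½)*(-1/31)*2740695)*(-1/3575) = -2740695/62*(-1/3575) = 548139/44330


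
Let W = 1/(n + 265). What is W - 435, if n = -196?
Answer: -30014/69 ≈ -434.99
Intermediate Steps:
W = 1/69 (W = 1/(-196 + 265) = 1/69 ≈ 0.014493)
W - 435 = 1/69 - 435 = -30014/69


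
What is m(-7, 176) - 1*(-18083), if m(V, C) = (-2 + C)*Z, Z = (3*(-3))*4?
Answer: 11819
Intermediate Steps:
Z = -36 (Z = -9*4 = -36)
m(V, C) = 72 - 36*C (m(V, C) = (-2 + C)*(-36) = 72 - 36*C)
m(-7, 176) - 1*(-18083) = (72 - 36*176) - 1*(-18083) = (72 - 6336) + 18083 = -6264 + 18083 = 11819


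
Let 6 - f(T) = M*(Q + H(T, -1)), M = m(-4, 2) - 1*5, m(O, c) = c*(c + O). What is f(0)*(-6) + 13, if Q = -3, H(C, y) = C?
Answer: 139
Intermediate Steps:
m(O, c) = c*(O + c)
M = -9 (M = 2*(-4 + 2) - 1*5 = 2*(-2) - 5 = -4 - 5 = -9)
f(T) = -21 + 9*T (f(T) = 6 - (-9)*(-3 + T) = 6 - (27 - 9*T) = 6 + (-27 + 9*T) = -21 + 9*T)
f(0)*(-6) + 13 = (-21 + 9*0)*(-6) + 13 = (-21 + 0)*(-6) + 13 = -21*(-6) + 13 = 126 + 13 = 139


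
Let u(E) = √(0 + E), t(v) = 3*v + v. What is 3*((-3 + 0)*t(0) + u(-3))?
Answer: 3*I*√3 ≈ 5.1962*I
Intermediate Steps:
t(v) = 4*v
u(E) = √E
3*((-3 + 0)*t(0) + u(-3)) = 3*((-3 + 0)*(4*0) + √(-3)) = 3*(-3*0 + I*√3) = 3*(0 + I*√3) = 3*(I*√3) = 3*I*√3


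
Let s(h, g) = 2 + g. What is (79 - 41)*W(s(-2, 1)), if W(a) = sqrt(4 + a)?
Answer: 38*sqrt(7) ≈ 100.54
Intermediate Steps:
(79 - 41)*W(s(-2, 1)) = (79 - 41)*sqrt(4 + (2 + 1)) = 38*sqrt(4 + 3) = 38*sqrt(7)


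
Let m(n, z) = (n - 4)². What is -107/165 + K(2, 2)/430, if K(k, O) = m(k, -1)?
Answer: -907/1419 ≈ -0.63918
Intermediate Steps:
m(n, z) = (-4 + n)²
K(k, O) = (-4 + k)²
-107/165 + K(2, 2)/430 = -107/165 + (-4 + 2)²/430 = -107*1/165 + (-2)²*(1/430) = -107/165 + 4*(1/430) = -107/165 + 2/215 = -907/1419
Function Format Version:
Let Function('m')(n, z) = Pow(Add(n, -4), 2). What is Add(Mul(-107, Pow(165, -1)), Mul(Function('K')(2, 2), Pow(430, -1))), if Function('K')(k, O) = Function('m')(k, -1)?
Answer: Rational(-907, 1419) ≈ -0.63918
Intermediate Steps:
Function('m')(n, z) = Pow(Add(-4, n), 2)
Function('K')(k, O) = Pow(Add(-4, k), 2)
Add(Mul(-107, Pow(165, -1)), Mul(Function('K')(2, 2), Pow(430, -1))) = Add(Mul(-107, Pow(165, -1)), Mul(Pow(Add(-4, 2), 2), Pow(430, -1))) = Add(Mul(-107, Rational(1, 165)), Mul(Pow(-2, 2), Rational(1, 430))) = Add(Rational(-107, 165), Mul(4, Rational(1, 430))) = Add(Rational(-107, 165), Rational(2, 215)) = Rational(-907, 1419)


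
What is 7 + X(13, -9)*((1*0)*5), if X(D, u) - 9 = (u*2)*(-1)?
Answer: 7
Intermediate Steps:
X(D, u) = 9 - 2*u (X(D, u) = 9 + (u*2)*(-1) = 9 + (2*u)*(-1) = 9 - 2*u)
7 + X(13, -9)*((1*0)*5) = 7 + (9 - 2*(-9))*((1*0)*5) = 7 + (9 + 18)*(0*5) = 7 + 27*0 = 7 + 0 = 7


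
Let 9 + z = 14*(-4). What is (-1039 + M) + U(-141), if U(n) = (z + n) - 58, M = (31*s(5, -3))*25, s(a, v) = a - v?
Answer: 4897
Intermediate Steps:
z = -65 (z = -9 + 14*(-4) = -9 - 56 = -65)
M = 6200 (M = (31*(5 - 1*(-3)))*25 = (31*(5 + 3))*25 = (31*8)*25 = 248*25 = 6200)
U(n) = -123 + n (U(n) = (-65 + n) - 58 = -123 + n)
(-1039 + M) + U(-141) = (-1039 + 6200) + (-123 - 141) = 5161 - 264 = 4897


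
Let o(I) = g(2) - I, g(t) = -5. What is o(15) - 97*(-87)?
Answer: 8419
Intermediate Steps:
o(I) = -5 - I
o(15) - 97*(-87) = (-5 - 1*15) - 97*(-87) = (-5 - 15) + 8439 = -20 + 8439 = 8419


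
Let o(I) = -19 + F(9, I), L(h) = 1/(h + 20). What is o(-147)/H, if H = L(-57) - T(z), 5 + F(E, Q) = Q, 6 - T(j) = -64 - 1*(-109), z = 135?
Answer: -6327/1442 ≈ -4.3877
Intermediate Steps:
L(h) = 1/(20 + h)
T(j) = -39 (T(j) = 6 - (-64 - 1*(-109)) = 6 - (-64 + 109) = 6 - 1*45 = 6 - 45 = -39)
F(E, Q) = -5 + Q
o(I) = -24 + I (o(I) = -19 + (-5 + I) = -24 + I)
H = 1442/37 (H = 1/(20 - 57) - 1*(-39) = 1/(-37) + 39 = -1/37 + 39 = 1442/37 ≈ 38.973)
o(-147)/H = (-24 - 147)/(1442/37) = -171*37/1442 = -6327/1442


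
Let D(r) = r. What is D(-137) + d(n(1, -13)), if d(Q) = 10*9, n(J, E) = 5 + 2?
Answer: -47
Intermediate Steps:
n(J, E) = 7
d(Q) = 90
D(-137) + d(n(1, -13)) = -137 + 90 = -47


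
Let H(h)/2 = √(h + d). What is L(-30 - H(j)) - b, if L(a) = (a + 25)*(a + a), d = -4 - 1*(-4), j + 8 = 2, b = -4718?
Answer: 4970 + 140*I*√6 ≈ 4970.0 + 342.93*I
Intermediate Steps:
j = -6 (j = -8 + 2 = -6)
d = 0 (d = -4 + 4 = 0)
H(h) = 2*√h (H(h) = 2*√(h + 0) = 2*√h)
L(a) = 2*a*(25 + a) (L(a) = (25 + a)*(2*a) = 2*a*(25 + a))
L(-30 - H(j)) - b = 2*(-30 - 2*√(-6))*(25 + (-30 - 2*√(-6))) - 1*(-4718) = 2*(-30 - 2*I*√6)*(25 + (-30 - 2*I*√6)) + 4718 = 2*(-30 - 2*I*√6)*(-5 - 2*I*√6) + 4718 = 4718 + 2*(-30 - 2*I*√6)*(-5 - 2*I*√6)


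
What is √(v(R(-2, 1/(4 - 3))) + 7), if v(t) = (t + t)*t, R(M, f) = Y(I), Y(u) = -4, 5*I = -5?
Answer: √39 ≈ 6.2450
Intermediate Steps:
I = -1 (I = (⅕)*(-5) = -1)
R(M, f) = -4
v(t) = 2*t² (v(t) = (2*t)*t = 2*t²)
√(v(R(-2, 1/(4 - 3))) + 7) = √(2*(-4)² + 7) = √(2*16 + 7) = √(32 + 7) = √39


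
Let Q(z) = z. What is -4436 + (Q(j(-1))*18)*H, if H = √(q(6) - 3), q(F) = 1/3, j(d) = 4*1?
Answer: -4436 + 48*I*√6 ≈ -4436.0 + 117.58*I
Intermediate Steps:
j(d) = 4
q(F) = ⅓
H = 2*I*√6/3 (H = √(⅓ - 3) = √(-8/3) = 2*I*√6/3 ≈ 1.633*I)
-4436 + (Q(j(-1))*18)*H = -4436 + (4*18)*(2*I*√6/3) = -4436 + 72*(2*I*√6/3) = -4436 + 48*I*√6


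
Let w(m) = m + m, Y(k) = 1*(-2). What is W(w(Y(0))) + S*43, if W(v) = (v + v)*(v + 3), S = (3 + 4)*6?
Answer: 1814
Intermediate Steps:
Y(k) = -2
w(m) = 2*m
S = 42 (S = 7*6 = 42)
W(v) = 2*v*(3 + v) (W(v) = (2*v)*(3 + v) = 2*v*(3 + v))
W(w(Y(0))) + S*43 = 2*(2*(-2))*(3 + 2*(-2)) + 42*43 = 2*(-4)*(3 - 4) + 1806 = 2*(-4)*(-1) + 1806 = 8 + 1806 = 1814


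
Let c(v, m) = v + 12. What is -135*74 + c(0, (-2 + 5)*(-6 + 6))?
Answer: -9978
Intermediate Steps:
c(v, m) = 12 + v
-135*74 + c(0, (-2 + 5)*(-6 + 6)) = -135*74 + (12 + 0) = -9990 + 12 = -9978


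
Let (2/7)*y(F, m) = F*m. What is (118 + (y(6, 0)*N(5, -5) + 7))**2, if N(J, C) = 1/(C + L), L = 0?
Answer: 15625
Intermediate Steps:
N(J, C) = 1/C (N(J, C) = 1/(C + 0) = 1/C)
y(F, m) = 7*F*m/2 (y(F, m) = 7*(F*m)/2 = 7*F*m/2)
(118 + (y(6, 0)*N(5, -5) + 7))**2 = (118 + (((7/2)*6*0)/(-5) + 7))**2 = (118 + (0*(-1/5) + 7))**2 = (118 + (0 + 7))**2 = (118 + 7)**2 = 125**2 = 15625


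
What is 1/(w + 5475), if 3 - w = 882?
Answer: 1/4596 ≈ 0.00021758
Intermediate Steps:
w = -879 (w = 3 - 1*882 = 3 - 882 = -879)
1/(w + 5475) = 1/(-879 + 5475) = 1/4596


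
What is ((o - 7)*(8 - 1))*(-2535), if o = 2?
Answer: 88725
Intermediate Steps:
((o - 7)*(8 - 1))*(-2535) = ((2 - 7)*(8 - 1))*(-2535) = -5*7*(-2535) = -35*(-2535) = 88725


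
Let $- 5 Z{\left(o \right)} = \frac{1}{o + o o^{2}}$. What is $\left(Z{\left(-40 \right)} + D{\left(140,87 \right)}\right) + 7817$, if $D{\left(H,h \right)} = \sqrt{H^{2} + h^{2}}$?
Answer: $\frac{2503003401}{320200} + \sqrt{27169} \approx 7981.8$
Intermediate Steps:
$Z{\left(o \right)} = - \frac{1}{5 \left(o + o^{3}\right)}$ ($Z{\left(o \right)} = - \frac{1}{5 \left(o + o o^{2}\right)} = - \frac{1}{5 \left(o + o^{3}\right)}$)
$\left(Z{\left(-40 \right)} + D{\left(140,87 \right)}\right) + 7817 = \left(- \frac{1}{5 \left(-40\right) \left(1 + \left(-40\right)^{2}\right)} + \sqrt{140^{2} + 87^{2}}\right) + 7817 = \left(\left(- \frac{1}{5}\right) \left(- \frac{1}{40}\right) \frac{1}{1 + 1600} + \sqrt{19600 + 7569}\right) + 7817 = \left(\left(- \frac{1}{5}\right) \left(- \frac{1}{40}\right) \frac{1}{1601} + \sqrt{27169}\right) + 7817 = \left(\frac{1}{320200} + \sqrt{27169}\right) + 7817 = \frac{2503003401}{320200} + \sqrt{27169}$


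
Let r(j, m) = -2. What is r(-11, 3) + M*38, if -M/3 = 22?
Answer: -2510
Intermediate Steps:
M = -66 (M = -3*22 = -66)
r(-11, 3) + M*38 = -2 - 66*38 = -2 - 2508 = -2510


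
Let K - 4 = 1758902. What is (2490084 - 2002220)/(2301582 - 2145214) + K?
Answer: 34379637659/19546 ≈ 1.7589e+6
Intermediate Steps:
K = 1758906 (K = 4 + 1758902 = 1758906)
(2490084 - 2002220)/(2301582 - 2145214) + K = (2490084 - 2002220)/(2301582 - 2145214) + 1758906 = 487864/156368 + 1758906 = 487864*(1/156368) + 1758906 = 60983/19546 + 1758906 = 34379637659/19546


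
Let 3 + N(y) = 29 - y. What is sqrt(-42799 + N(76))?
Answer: 207*I ≈ 207.0*I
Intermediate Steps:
N(y) = 26 - y (N(y) = -3 + (29 - y) = 26 - y)
sqrt(-42799 + N(76)) = sqrt(-42799 + (26 - 1*76)) = sqrt(-42799 + (26 - 76)) = sqrt(-42799 - 50) = sqrt(-42849) = 207*I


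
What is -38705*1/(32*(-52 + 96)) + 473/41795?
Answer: -1617009491/58847360 ≈ -27.478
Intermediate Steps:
-38705*1/(32*(-52 + 96)) + 473/41795 = -38705/(32*44) + 473*(1/41795) = -38705/1408 + 473/41795 = -1617009491/58847360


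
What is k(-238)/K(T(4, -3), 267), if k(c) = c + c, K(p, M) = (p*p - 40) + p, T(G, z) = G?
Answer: 119/5 ≈ 23.800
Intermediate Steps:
K(p, M) = -40 + p + p² (K(p, M) = (p² - 40) + p = (-40 + p²) + p = -40 + p + p²)
k(c) = 2*c
k(-238)/K(T(4, -3), 267) = (2*(-238))/(-40 + 4 + 4²) = -476/(-40 + 4 + 16) = -476/(-20) = -476*(-1/20) = 119/5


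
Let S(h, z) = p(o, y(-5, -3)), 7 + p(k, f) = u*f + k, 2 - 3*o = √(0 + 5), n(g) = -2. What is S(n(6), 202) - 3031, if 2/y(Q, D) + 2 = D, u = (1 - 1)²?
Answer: -9112/3 - √5/3 ≈ -3038.1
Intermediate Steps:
u = 0 (u = 0² = 0)
y(Q, D) = 2/(-2 + D)
o = ⅔ - √5/3 (o = ⅔ - √(0 + 5)/3 = ⅔ - √5/3 ≈ -0.078689)
p(k, f) = -7 + k (p(k, f) = -7 + (0*f + k) = -7 + (0 + k) = -7 + k)
S(h, z) = -19/3 - √5/3 (S(h, z) = -7 + (⅔ - √5/3) = -19/3 - √5/3)
S(n(6), 202) - 3031 = (-19/3 - √5/3) - 3031 = -9112/3 - √5/3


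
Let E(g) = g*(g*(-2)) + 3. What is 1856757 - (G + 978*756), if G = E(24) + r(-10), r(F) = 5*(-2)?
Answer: 1118548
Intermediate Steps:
r(F) = -10
E(g) = 3 - 2*g² (E(g) = g*(-2*g) + 3 = -2*g² + 3 = 3 - 2*g²)
G = -1159 (G = (3 - 2*24²) - 10 = (3 - 2*576) - 10 = (3 - 1152) - 10 = -1149 - 10 = -1159)
1856757 - (G + 978*756) = 1856757 - (-1159 + 978*756) = 1856757 - (-1159 + 739368) = 1856757 - 1*738209 = 1856757 - 738209 = 1118548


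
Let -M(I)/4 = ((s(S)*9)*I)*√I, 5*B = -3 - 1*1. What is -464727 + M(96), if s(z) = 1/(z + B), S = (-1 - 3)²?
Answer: -464727 - 17280*√6/19 ≈ -4.6696e+5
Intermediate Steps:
B = -⅘ (B = (-3 - 1*1)/5 = (-3 - 1)/5 = (⅕)*(-4) = -⅘ ≈ -0.80000)
S = 16 (S = (-4)² = 16)
s(z) = 1/(-⅘ + z) (s(z) = 1/(z - ⅘) = 1/(-⅘ + z))
M(I) = -45*I^(3/2)/19 (M(I) = -4*((5/(-4 + 5*16))*9)*I*√I = -4*((5/(-4 + 80))*9)*I*√I = -4*((5/76)*9)*I*√I = -4*45*I/76*√I = -45*I^(3/2)/19)
-464727 + M(96) = -464727 - 17280*√6/19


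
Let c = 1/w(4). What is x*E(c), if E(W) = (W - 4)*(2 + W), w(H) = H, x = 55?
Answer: -7425/16 ≈ -464.06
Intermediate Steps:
c = ¼ (c = 1/4 = ¼ ≈ 0.25000)
E(W) = (-4 + W)*(2 + W)
x*E(c) = 55*(-8 + (¼)² - 2*¼) = 55*(-8 + 1/16 - ½) = 55*(-135/16) = -7425/16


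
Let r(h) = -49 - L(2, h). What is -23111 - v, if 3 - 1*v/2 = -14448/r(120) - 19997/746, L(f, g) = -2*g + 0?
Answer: -1661522066/71243 ≈ -23322.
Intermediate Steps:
L(f, g) = -2*g
r(h) = -49 + 2*h (r(h) = -49 - (-2)*h = -49 + 2*h)
v = 15025093/71243 (v = 6 - 2*(-14448/(-49 + 2*120) - 19997/746) = 6 - 2*(-14448/(-49 + 240) - 19997*1/746) = 6 - 2*(-14448/191 - 19997/746) = 6 - 2*(-14597635/142486) = 6 + 14597635/71243 = 15025093/71243 ≈ 210.90)
-23111 - v = -23111 - 1*15025093/71243 = -23111 - 15025093/71243 = -1661522066/71243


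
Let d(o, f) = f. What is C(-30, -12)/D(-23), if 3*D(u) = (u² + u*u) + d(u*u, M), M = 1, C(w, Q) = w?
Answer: -30/353 ≈ -0.084986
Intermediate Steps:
D(u) = ⅓ + 2*u²/3 (D(u) = ((u² + u*u) + 1)/3 = ((u² + u²) + 1)/3 = (2*u² + 1)/3 = (1 + 2*u²)/3 = ⅓ + 2*u²/3)
C(-30, -12)/D(-23) = -30/(⅓ + (⅔)*(-23)²) = -30/(⅓ + (⅔)*529) = -30/(⅓ + 1058/3) = -30/353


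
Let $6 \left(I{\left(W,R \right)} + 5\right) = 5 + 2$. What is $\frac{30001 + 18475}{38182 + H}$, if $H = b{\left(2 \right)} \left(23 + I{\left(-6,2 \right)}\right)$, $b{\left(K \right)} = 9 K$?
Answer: $\frac{48476}{38527} \approx 1.2582$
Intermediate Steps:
$I{\left(W,R \right)} = - \frac{23}{6}$ ($I{\left(W,R \right)} = -5 + \frac{5 + 2}{6} = -5 + \frac{1}{6} \cdot 7 = -5 + \frac{7}{6} = - \frac{23}{6}$)
$H = 345$ ($H = 9 \cdot 2 \left(23 - \frac{23}{6}\right) = 18 \cdot \frac{115}{6} = 345$)
$\frac{30001 + 18475}{38182 + H} = \frac{30001 + 18475}{38182 + 345} = \frac{48476}{38527}$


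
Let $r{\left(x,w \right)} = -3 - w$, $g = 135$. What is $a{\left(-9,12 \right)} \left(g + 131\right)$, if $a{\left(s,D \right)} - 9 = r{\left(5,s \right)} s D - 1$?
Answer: $-170240$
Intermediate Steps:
$a{\left(s,D \right)} = 8 + D s \left(-3 - s\right)$ ($a{\left(s,D \right)} = 9 + \left(\left(-3 - s\right) s D - 1\right) = 9 + \left(s \left(-3 - s\right) D - 1\right) = 9 + \left(D s \left(-3 - s\right) - 1\right) = 9 + \left(-1 + D s \left(-3 - s\right)\right) = 8 + D s \left(-3 - s\right)$)
$a{\left(-9,12 \right)} \left(g + 131\right) = \left(8 - 12 \left(-9\right) \left(3 - 9\right)\right) \left(135 + 131\right) = \left(8 - 12 \left(-9\right) \left(-6\right)\right) 266 = \left(8 - 648\right) 266 = \left(-640\right) 266 = -170240$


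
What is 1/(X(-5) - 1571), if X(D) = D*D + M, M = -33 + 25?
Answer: -1/1554 ≈ -0.00064350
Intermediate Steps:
M = -8
X(D) = -8 + D**2 (X(D) = D*D - 8 = D**2 - 8 = -8 + D**2)
1/(X(-5) - 1571) = 1/((-8 + (-5)**2) - 1571) = 1/((-8 + 25) - 1571) = 1/(17 - 1571) = 1/(-1554) = -1/1554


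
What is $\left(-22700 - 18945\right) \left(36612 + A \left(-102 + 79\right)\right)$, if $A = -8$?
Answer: $-1532369420$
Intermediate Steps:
$\left(-22700 - 18945\right) \left(36612 + A \left(-102 + 79\right)\right) = \left(-22700 - 18945\right) \left(36612 - 8 \left(-102 + 79\right)\right) = - 41645 \left(36612 - -184\right) = - 41645 \left(36612 + 184\right) = \left(-41645\right) 36796 = -1532369420$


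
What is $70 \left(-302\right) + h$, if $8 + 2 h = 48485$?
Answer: $\frac{6197}{2} \approx 3098.5$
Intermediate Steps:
$h = \frac{48477}{2}$ ($h = -4 + \frac{1}{2} \cdot 48485 = -4 + \frac{48485}{2} = \frac{48477}{2} \approx 24239.0$)
$70 \left(-302\right) + h = 70 \left(-302\right) + \frac{48477}{2} = -21140 + \frac{48477}{2} = \frac{6197}{2}$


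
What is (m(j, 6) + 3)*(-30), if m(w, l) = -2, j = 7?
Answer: -30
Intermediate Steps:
(m(j, 6) + 3)*(-30) = (-2 + 3)*(-30) = 1*(-30) = -30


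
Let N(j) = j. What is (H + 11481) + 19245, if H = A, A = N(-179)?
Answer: 30547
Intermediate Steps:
A = -179
H = -179
(H + 11481) + 19245 = (-179 + 11481) + 19245 = 11302 + 19245 = 30547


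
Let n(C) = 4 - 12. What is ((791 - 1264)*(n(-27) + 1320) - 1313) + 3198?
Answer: -618691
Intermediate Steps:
n(C) = -8
((791 - 1264)*(n(-27) + 1320) - 1313) + 3198 = ((791 - 1264)*(-8 + 1320) - 1313) + 3198 = (-473*1312 - 1313) + 3198 = (-620576 - 1313) + 3198 = -621889 + 3198 = -618691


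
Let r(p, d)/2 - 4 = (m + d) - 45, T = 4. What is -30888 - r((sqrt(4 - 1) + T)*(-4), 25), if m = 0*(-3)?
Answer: -30856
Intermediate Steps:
m = 0
r(p, d) = -82 + 2*d (r(p, d) = 8 + 2*((0 + d) - 45) = 8 + 2*(d - 45) = 8 + 2*(-45 + d) = 8 + (-90 + 2*d) = -82 + 2*d)
-30888 - r((sqrt(4 - 1) + T)*(-4), 25) = -30888 - (-82 + 2*25) = -30888 - (-82 + 50) = -30888 - 1*(-32) = -30888 + 32 = -30856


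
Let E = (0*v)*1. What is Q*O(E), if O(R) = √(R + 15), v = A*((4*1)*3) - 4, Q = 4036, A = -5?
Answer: 4036*√15 ≈ 15631.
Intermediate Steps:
v = -64 (v = -5*4*1*3 - 4 = -20*3 - 4 = -5*12 - 4 = -60 - 4 = -64)
E = 0 (E = (0*(-64))*1 = 0*1 = 0)
O(R) = √(15 + R)
Q*O(E) = 4036*√(15 + 0) = 4036*√15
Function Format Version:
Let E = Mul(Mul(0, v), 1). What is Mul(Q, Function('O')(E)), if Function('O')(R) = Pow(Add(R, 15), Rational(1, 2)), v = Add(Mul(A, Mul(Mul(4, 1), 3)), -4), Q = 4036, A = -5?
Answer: Mul(4036, Pow(15, Rational(1, 2))) ≈ 15631.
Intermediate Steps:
v = -64 (v = Add(Mul(-5, Mul(Mul(4, 1), 3)), -4) = Add(Mul(-5, Mul(4, 3)), -4) = Add(Mul(-5, 12), -4) = Add(-60, -4) = -64)
E = 0 (E = Mul(Mul(0, -64), 1) = Mul(0, 1) = 0)
Function('O')(R) = Pow(Add(15, R), Rational(1, 2))
Mul(Q, Function('O')(E)) = Mul(4036, Pow(Add(15, 0), Rational(1, 2))) = Mul(4036, Pow(15, Rational(1, 2)))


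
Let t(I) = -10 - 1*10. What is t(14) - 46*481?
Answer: -22146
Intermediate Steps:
t(I) = -20 (t(I) = -10 - 10 = -20)
t(14) - 46*481 = -20 - 46*481 = -20 - 22126 = -22146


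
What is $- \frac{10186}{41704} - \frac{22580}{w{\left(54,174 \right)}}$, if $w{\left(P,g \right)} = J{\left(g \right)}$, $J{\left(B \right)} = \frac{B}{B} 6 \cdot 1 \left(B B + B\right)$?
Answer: $- \frac{70066463}{190483020} \approx -0.36784$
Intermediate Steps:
$J{\left(B \right)} = 6 B + 6 B^{2}$ ($J{\left(B \right)} = 1 \cdot 6 \cdot 1 \left(B^{2} + B\right) = 6 \cdot 1 \left(B + B^{2}\right) = 6 \left(B + B^{2}\right) = 6 B + 6 B^{2}$)
$w{\left(P,g \right)} = 6 g \left(1 + g\right)$
$- \frac{10186}{41704} - \frac{22580}{w{\left(54,174 \right)}} = - \frac{10186}{41704} - \frac{22580}{6 \cdot 174 \left(1 + 174\right)} = \left(-10186\right) \frac{1}{41704} - \frac{22580}{6 \cdot 174 \cdot 175} = - \frac{5093}{20852} - \frac{22580}{182700} = - \frac{5093}{20852} - \frac{1129}{9135} = - \frac{70066463}{190483020}$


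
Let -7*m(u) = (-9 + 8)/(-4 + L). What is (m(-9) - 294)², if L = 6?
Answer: 16933225/196 ≈ 86394.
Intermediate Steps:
m(u) = 1/14 (m(u) = -(-9 + 8)/(7*(-4 + 6)) = -(-1)/(7*2) = -⅐*(-½) = 1/14)
(m(-9) - 294)² = (1/14 - 294)² = (-4115/14)² = 16933225/196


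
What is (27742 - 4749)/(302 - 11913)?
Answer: -22993/11611 ≈ -1.9803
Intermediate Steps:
(27742 - 4749)/(302 - 11913) = 22993/(-11611) = 22993*(-1/11611) = -22993/11611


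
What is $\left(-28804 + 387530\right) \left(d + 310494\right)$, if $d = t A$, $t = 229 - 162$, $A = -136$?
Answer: $108113559332$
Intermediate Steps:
$t = 67$ ($t = 229 - 162 = 67$)
$d = -9112$ ($d = 67 \left(-136\right) = -9112$)
$\left(-28804 + 387530\right) \left(d + 310494\right) = \left(-28804 + 387530\right) \left(-9112 + 310494\right) = 358726 \cdot 301382 = 108113559332$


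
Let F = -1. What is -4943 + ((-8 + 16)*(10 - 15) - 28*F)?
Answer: -4955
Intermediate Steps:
-4943 + ((-8 + 16)*(10 - 15) - 28*F) = -4943 + ((-8 + 16)*(10 - 15) - 28*(-1)) = -4943 + (8*(-5) + 28) = -4943 + (-40 + 28) = -4943 - 12 = -4955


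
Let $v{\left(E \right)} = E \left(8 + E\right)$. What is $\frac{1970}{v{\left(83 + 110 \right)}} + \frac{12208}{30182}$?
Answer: $\frac{266521742}{585425163} \approx 0.45526$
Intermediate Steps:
$\frac{1970}{v{\left(83 + 110 \right)}} + \frac{12208}{30182} = \frac{1970}{\left(83 + 110\right) \left(8 + \left(83 + 110\right)\right)} + \frac{12208}{30182} = \frac{1970}{193 \left(8 + 193\right)} + 12208 \cdot \frac{1}{30182} = \frac{1970}{193 \cdot 201} + \frac{6104}{15091} = \frac{1970}{38793} + \frac{6104}{15091} = \frac{266521742}{585425163}$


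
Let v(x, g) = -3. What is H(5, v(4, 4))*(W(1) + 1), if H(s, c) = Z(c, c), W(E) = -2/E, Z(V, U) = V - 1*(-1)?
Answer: 2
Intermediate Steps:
Z(V, U) = 1 + V (Z(V, U) = V + 1 = 1 + V)
H(s, c) = 1 + c
H(5, v(4, 4))*(W(1) + 1) = (1 - 3)*(-2/1 + 1) = -2*(-2*1 + 1) = -2*(-2 + 1) = -2*(-1) = 2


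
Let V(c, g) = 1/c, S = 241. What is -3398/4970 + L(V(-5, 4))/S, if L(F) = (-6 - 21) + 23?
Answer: -419399/598885 ≈ -0.70030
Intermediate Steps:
L(F) = -4 (L(F) = -27 + 23 = -4)
-3398/4970 + L(V(-5, 4))/S = -3398/4970 - 4/241 = -3398*1/4970 - 4*1/241 = -1699/2485 - 4/241 = -419399/598885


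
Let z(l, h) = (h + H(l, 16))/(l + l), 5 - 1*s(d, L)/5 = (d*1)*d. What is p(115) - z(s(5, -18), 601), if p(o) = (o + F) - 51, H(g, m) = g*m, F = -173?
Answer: -22799/200 ≈ -113.99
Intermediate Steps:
s(d, L) = 25 - 5*d² (s(d, L) = 25 - 5*d*1*d = 25 - 5*d*d = 25 - 5*d²)
z(l, h) = (h + 16*l)/(2*l) (z(l, h) = (h + l*16)/(l + l) = (h + 16*l)/((2*l)) = (h + 16*l)*(1/(2*l)) = (h + 16*l)/(2*l))
p(o) = -224 + o (p(o) = (o - 173) - 51 = (-173 + o) - 51 = -224 + o)
p(115) - z(s(5, -18), 601) = (-224 + 115) - (8 + (½)*601/(25 - 5*5²)) = -109 - (8 + (½)*601/(25 - 5*25)) = -109 - (8 + (½)*601/(25 - 125)) = -109 - (8 + (½)*601/(-100)) = -109 - (8 + (½)*601*(-1/100)) = -109 - (8 - 601/200) = -109 - 1*999/200 = -109 - 999/200 = -22799/200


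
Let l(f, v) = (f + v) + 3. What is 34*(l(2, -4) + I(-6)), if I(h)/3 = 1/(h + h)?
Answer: 51/2 ≈ 25.500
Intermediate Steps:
I(h) = 3/(2*h) (I(h) = 3/(h + h) = 3/((2*h)) = 3*(1/(2*h)) = 3/(2*h))
l(f, v) = 3 + f + v
34*(l(2, -4) + I(-6)) = 34*((3 + 2 - 4) + (3/2)/(-6)) = 34*(1 + (3/2)*(-⅙)) = 34*(1 - ¼) = 34*(¾) = 51/2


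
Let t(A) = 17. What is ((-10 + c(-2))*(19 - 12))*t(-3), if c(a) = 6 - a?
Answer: -238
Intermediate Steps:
((-10 + c(-2))*(19 - 12))*t(-3) = ((-10 + (6 - 1*(-2)))*(19 - 12))*17 = ((-10 + (6 + 2))*7)*17 = ((-10 + 8)*7)*17 = -2*7*17 = -14*17 = -238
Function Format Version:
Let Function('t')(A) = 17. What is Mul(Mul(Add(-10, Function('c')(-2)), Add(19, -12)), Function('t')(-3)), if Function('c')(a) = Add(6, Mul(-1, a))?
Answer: -238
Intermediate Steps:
Mul(Mul(Add(-10, Function('c')(-2)), Add(19, -12)), Function('t')(-3)) = Mul(Mul(Add(-10, Add(6, Mul(-1, -2))), Add(19, -12)), 17) = Mul(Mul(Add(-10, Add(6, 2)), 7), 17) = Mul(Mul(Add(-10, 8), 7), 17) = Mul(Mul(-2, 7), 17) = Mul(-14, 17) = -238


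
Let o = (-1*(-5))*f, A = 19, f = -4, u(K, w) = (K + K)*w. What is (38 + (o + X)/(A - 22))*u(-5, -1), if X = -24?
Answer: 1580/3 ≈ 526.67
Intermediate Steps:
u(K, w) = 2*K*w (u(K, w) = (2*K)*w = 2*K*w)
o = -20 (o = -1*(-5)*(-4) = 5*(-4) = -20)
(38 + (o + X)/(A - 22))*u(-5, -1) = (38 + (-20 - 24)/(19 - 22))*(2*(-5)*(-1)) = (38 - 44/(-3))*10 = (38 - 44*(-1/3))*10 = (38 + 44/3)*10 = (158/3)*10 = 1580/3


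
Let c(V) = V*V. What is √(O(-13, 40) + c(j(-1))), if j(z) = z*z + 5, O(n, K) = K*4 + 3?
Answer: √199 ≈ 14.107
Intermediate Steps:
O(n, K) = 3 + 4*K (O(n, K) = 4*K + 3 = 3 + 4*K)
j(z) = 5 + z² (j(z) = z² + 5 = 5 + z²)
c(V) = V²
√(O(-13, 40) + c(j(-1))) = √((3 + 4*40) + (5 + (-1)²)²) = √((3 + 160) + (5 + 1)²) = √(163 + 6²) = √(163 + 36) = √199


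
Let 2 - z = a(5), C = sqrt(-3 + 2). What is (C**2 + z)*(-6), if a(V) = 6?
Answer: 30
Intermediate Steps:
C = I (C = sqrt(-1) = I ≈ 1.0*I)
z = -4 (z = 2 - 1*6 = 2 - 6 = -4)
(C**2 + z)*(-6) = (I**2 - 4)*(-6) = (-1 - 4)*(-6) = -5*(-6) = 30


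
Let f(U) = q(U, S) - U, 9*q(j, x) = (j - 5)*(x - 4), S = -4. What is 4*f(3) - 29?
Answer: -305/9 ≈ -33.889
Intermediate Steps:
q(j, x) = (-5 + j)*(-4 + x)/9 (q(j, x) = ((j - 5)*(x - 4))/9 = ((-5 + j)*(-4 + x))/9 = (-5 + j)*(-4 + x)/9)
f(U) = 40/9 - 17*U/9 (f(U) = (20/9 - 5/9*(-4) - 4*U/9 + (1/9)*U*(-4)) - U = (20/9 + 20/9 - 4*U/9 - 4*U/9) - U = (40/9 - 8*U/9) - U = 40/9 - 17*U/9)
4*f(3) - 29 = 4*(40/9 - 17/9*3) - 29 = 4*(40/9 - 17/3) - 29 = 4*(-11/9) - 29 = -44/9 - 29 = -305/9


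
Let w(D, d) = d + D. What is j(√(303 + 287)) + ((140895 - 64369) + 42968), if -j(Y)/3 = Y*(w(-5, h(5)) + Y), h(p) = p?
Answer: 117724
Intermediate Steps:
w(D, d) = D + d
j(Y) = -3*Y² (j(Y) = -3*Y*((-5 + 5) + Y) = -3*Y*(0 + Y) = -3*Y*Y = -3*Y²)
j(√(303 + 287)) + ((140895 - 64369) + 42968) = -3*(√(303 + 287))² + ((140895 - 64369) + 42968) = -3*(√590)² + (76526 + 42968) = -3*590 + 119494 = -1770 + 119494 = 117724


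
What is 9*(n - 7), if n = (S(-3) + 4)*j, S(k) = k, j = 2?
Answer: -45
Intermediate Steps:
n = 2 (n = (-3 + 4)*2 = 1*2 = 2)
9*(n - 7) = 9*(2 - 7) = 9*(-5) = -45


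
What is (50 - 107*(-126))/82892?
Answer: 199/1219 ≈ 0.16325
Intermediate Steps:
(50 - 107*(-126))/82892 = (50 + 13482)*(1/82892) = 13532*(1/82892) = 199/1219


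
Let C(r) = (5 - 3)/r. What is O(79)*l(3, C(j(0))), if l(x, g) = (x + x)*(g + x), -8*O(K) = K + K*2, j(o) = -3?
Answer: -1659/4 ≈ -414.75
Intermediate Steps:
O(K) = -3*K/8 (O(K) = -(K + K*2)/8 = -(K + 2*K)/8 = -3*K/8)
C(r) = 2/r
l(x, g) = 2*x*(g + x) (l(x, g) = (2*x)*(g + x) = 2*x*(g + x))
O(79)*l(3, C(j(0))) = (-3/8*79)*(2*3*(2/(-3) + 3)) = -237*3*(2*(-1/3) + 3)/4 = -237*3*(-2/3 + 3)/4 = -237*3*7/(4*3) = -237/8*14 = -1659/4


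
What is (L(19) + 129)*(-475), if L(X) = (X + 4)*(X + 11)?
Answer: -389025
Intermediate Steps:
L(X) = (4 + X)*(11 + X)
(L(19) + 129)*(-475) = ((44 + 19² + 15*19) + 129)*(-475) = ((44 + 361 + 285) + 129)*(-475) = (690 + 129)*(-475) = 819*(-475) = -389025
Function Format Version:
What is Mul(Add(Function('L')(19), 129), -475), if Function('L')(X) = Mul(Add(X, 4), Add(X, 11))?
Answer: -389025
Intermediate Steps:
Function('L')(X) = Mul(Add(4, X), Add(11, X))
Mul(Add(Function('L')(19), 129), -475) = Mul(Add(Add(44, Pow(19, 2), Mul(15, 19)), 129), -475) = Mul(Add(Add(44, 361, 285), 129), -475) = Mul(Add(690, 129), -475) = Mul(819, -475) = -389025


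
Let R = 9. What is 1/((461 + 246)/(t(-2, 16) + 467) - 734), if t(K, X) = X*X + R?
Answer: -732/536581 ≈ -0.0013642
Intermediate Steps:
t(K, X) = 9 + X² (t(K, X) = X*X + 9 = X² + 9 = 9 + X²)
1/((461 + 246)/(t(-2, 16) + 467) - 734) = 1/((461 + 246)/((9 + 16²) + 467) - 734) = 1/(707/((9 + 256) + 467) - 734) = 1/(707/(265 + 467) - 734) = 1/(707/732 - 734) = 1/(-536581/732) = -732/536581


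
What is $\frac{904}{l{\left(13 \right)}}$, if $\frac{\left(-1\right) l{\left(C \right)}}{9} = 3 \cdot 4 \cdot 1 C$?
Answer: $- \frac{226}{351} \approx -0.64387$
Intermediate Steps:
$l{\left(C \right)} = - 108 C$ ($l{\left(C \right)} = - 9 \cdot 3 \cdot 4 \cdot 1 C = - 9 \cdot 12 \cdot 1 C = - 9 \cdot 12 C = - 108 C$)
$\frac{904}{l{\left(13 \right)}} = \frac{904}{\left(-108\right) 13} = \frac{904}{-1404} = 904 \left(- \frac{1}{1404}\right) = - \frac{226}{351}$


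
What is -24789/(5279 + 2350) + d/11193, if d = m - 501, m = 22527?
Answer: -12158547/9487933 ≈ -1.2815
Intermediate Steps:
d = 22026 (d = 22527 - 501 = 22026)
-24789/(5279 + 2350) + d/11193 = -24789/(5279 + 2350) + 22026/11193 = -24789/7629 + 22026*(1/11193) = -24789*1/7629 + 7342/3731 = -8263/2543 + 7342/3731 = -12158547/9487933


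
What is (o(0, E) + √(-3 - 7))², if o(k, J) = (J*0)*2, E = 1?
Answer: -10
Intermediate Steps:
o(k, J) = 0 (o(k, J) = 0*2 = 0)
(o(0, E) + √(-3 - 7))² = (0 + √(-3 - 7))² = (0 + √(-10))² = (0 + I*√10)² = (I*√10)² = -10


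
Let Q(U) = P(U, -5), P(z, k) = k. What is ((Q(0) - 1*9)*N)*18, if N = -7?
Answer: 1764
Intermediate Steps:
Q(U) = -5
((Q(0) - 1*9)*N)*18 = ((-5 - 1*9)*(-7))*18 = ((-5 - 9)*(-7))*18 = -14*(-7)*18 = 98*18 = 1764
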